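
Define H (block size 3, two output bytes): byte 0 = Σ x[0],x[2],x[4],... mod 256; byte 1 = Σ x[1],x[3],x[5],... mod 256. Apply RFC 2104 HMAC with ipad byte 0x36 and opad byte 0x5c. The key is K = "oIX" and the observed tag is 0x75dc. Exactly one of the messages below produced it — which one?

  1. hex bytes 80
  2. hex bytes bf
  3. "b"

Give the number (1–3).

Key "oIX" = 6f 49 58 is exactly B = 3 bytes: K' = 6f 49 58.
K' ⊕ ipad = 59 7f 6e; K' ⊕ opad = 33 15 04.
m1: inner = H(59 7f 6e 80) = c7 ff; tag = H(33 15 04 c7 ff) = 36dc
m2: inner = H(59 7f 6e bf) = c7 3e; tag = H(33 15 04 c7 3e) = 75dc ← matches
m3: inner = H(59 7f 6e 62) = c7 e1; tag = H(33 15 04 c7 e1) = 18dc

2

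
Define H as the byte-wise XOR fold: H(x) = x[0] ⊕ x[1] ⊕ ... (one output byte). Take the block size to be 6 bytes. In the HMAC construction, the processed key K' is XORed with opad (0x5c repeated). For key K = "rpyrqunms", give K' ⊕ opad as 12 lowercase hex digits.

Key "rpyrqunms" = 72 70 79 72 71 75 6e 6d 73 is 9 bytes > B = 6, so hash it first: H(key) = 7d, then zero-pad to 6 bytes: K' = 7d 00 00 00 00 00.
XOR each byte with 0x5c: 7d⊕5c=21, 00⊕5c=5c, 00⊕5c=5c, 00⊕5c=5c, 00⊕5c=5c, 00⊕5c=5c.

215c5c5c5c5c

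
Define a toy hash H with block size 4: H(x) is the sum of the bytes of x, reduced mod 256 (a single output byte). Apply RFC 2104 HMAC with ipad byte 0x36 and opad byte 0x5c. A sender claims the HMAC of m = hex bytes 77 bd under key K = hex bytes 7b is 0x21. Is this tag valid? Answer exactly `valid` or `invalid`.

invalid

Key hex bytes 7b is 1 byte ≤ B = 4; zero-pad to 4 bytes: K' = 7b 00 00 00.
K' ⊕ ipad = 4d 36 36 36; K' ⊕ opad = 27 5c 5c 5c.
Inner hash: sum = 77+54+54+54+119+189 = 547; mod 256 = 35 → 23.
Outer hash (recomputed tag): sum = 39+92+92+92+35 = 350; mod 256 = 94 → 5e.
Recomputed tag = 5e; claimed = 21 → mismatch.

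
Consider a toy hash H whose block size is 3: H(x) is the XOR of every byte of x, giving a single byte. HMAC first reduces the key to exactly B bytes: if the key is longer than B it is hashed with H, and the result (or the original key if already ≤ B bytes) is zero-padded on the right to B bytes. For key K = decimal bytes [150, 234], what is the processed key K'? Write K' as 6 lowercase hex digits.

96ea00

Key decimal bytes [150, 234] = 96 ea is 2 bytes ≤ B = 3; zero-pad to 3 bytes: K' = 96 ea 00.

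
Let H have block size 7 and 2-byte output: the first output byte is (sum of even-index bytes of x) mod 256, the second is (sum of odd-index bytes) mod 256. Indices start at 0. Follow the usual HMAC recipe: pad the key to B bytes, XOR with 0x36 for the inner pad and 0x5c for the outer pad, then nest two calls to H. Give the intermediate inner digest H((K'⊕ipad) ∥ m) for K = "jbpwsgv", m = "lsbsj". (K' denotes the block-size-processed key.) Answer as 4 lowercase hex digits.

Key "jbpwsgv" = 6a 62 70 77 73 67 76 is exactly B = 7 bytes: K' = 6a 62 70 77 73 67 76.
K' ⊕ ipad = 5c 54 46 41 45 51 40.
Inner input = 5c 54 46 41 45 51 40 ∥ 6c 73 62 73 6a.
Inner hash: even-index sum = 525 mod 256 = 13; odd-index sum = 542 mod 256 = 30 → 0d 1e.

0d1e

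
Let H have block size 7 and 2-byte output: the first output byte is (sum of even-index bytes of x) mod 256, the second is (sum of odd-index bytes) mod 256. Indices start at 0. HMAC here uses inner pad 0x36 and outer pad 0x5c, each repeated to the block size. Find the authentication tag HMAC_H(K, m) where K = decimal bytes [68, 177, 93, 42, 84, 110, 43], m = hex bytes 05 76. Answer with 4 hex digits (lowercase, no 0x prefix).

9867

Key decimal bytes [68, 177, 93, 42, 84, 110, 43] = 44 b1 5d 2a 54 6e 2b is exactly B = 7 bytes: K' = 44 b1 5d 2a 54 6e 2b.
K' ⊕ ipad = 72 87 6b 1c 62 58 1d.  K' ⊕ opad = 18 ed 01 76 08 32 77.
Inner input = (K'⊕ipad) ∥ m = 72 87 6b 1c 62 58 1d ∥ 05 76.
Inner hash: even-index sum = 466 mod 256 = 210; odd-index sum = 256 mod 256 = 0 → d2 00.
Outer input = (K'⊕opad) ∥ inner = 18 ed 01 76 08 32 77 ∥ d2 00.
Outer hash (tag): even-index sum = 152 mod 256 = 152; odd-index sum = 615 mod 256 = 103 → 98 67.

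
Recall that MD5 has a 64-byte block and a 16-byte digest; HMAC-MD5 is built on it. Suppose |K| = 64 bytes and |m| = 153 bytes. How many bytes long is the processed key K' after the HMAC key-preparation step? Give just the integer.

Key is 64 ≤ 64 bytes, zero-padded: |K'| = 64.

64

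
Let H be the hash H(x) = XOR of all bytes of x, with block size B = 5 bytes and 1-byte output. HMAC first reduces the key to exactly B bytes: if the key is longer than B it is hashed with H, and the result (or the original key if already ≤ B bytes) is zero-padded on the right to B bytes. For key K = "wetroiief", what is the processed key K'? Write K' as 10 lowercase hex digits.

7800000000

|K| = 9 > B = 5, so first hash the key.
H(K): XOR 77⊕65⊕74⊕72⊕6f⊕69⊕69⊕65⊕66 = 78.
Zero-pad H(K) = 78 to 5 bytes: K' = 78 00 00 00 00.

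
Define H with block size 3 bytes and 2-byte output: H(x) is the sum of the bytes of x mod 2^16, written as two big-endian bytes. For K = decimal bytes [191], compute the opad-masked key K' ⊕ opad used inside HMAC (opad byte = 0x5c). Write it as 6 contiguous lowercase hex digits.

Key decimal bytes [191] = bf is 1 byte ≤ B = 3; zero-pad to 3 bytes: K' = bf 00 00.
XOR each byte with 0x5c: bf⊕5c=e3, 00⊕5c=5c, 00⊕5c=5c.

e35c5c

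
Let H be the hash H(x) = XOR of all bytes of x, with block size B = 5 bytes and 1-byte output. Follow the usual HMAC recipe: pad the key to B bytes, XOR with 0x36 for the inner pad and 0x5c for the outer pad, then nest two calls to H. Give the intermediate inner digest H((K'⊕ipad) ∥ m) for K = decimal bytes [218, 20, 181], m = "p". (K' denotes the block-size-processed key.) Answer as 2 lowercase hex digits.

Key decimal bytes [218, 20, 181] = da 14 b5 is 3 bytes ≤ B = 5; zero-pad to 5 bytes: K' = da 14 b5 00 00.
K' ⊕ ipad = ec 22 83 36 36.
Inner input = ec 22 83 36 36 ∥ 70.
Inner hash: XOR ec⊕22⊕83⊕36⊕36⊕70 = 3d.

3d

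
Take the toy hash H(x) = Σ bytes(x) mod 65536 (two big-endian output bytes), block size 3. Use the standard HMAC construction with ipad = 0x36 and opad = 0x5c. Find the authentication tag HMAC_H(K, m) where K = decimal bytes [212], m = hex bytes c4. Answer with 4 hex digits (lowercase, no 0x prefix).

0154

Key decimal bytes [212] = d4 is 1 byte ≤ B = 3; zero-pad to 3 bytes: K' = d4 00 00.
K' ⊕ ipad = e2 36 36.  K' ⊕ opad = 88 5c 5c.
Inner input = (K'⊕ipad) ∥ m = e2 36 36 ∥ c4.
Inner hash: sum = 226+54+54+196 = 530 → 02 12.
Outer input = (K'⊕opad) ∥ inner = 88 5c 5c ∥ 02 12.
Outer hash (tag): sum = 136+92+92+2+18 = 340 → 01 54.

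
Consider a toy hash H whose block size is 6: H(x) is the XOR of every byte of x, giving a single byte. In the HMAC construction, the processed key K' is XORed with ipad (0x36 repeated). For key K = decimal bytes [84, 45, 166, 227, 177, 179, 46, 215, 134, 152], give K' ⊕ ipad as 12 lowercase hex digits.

Key decimal bytes [84, 45, 166, 227, 177, 179, 46, 215, 134, 152] = 54 2d a6 e3 b1 b3 2e d7 86 98 is 10 bytes > B = 6, so hash it first: H(key) = d9, then zero-pad to 6 bytes: K' = d9 00 00 00 00 00.
XOR each byte with 0x36: d9⊕36=ef, 00⊕36=36, 00⊕36=36, 00⊕36=36, 00⊕36=36, 00⊕36=36.

ef3636363636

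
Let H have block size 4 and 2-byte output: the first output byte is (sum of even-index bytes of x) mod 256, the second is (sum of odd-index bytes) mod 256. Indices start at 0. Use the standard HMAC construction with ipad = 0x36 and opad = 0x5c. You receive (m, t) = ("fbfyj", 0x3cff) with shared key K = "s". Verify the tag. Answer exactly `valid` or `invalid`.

valid

Key "s" = 73 is 1 byte ≤ B = 4; zero-pad to 4 bytes: K' = 73 00 00 00.
K' ⊕ ipad = 45 36 36 36; K' ⊕ opad = 2f 5c 5c 5c.
Inner hash: even-index sum = 433 mod 256 = 177; odd-index sum = 327 mod 256 = 71 → b1 47.
Outer hash (recomputed tag): even-index sum = 316 mod 256 = 60; odd-index sum = 255 mod 256 = 255 → 3c ff.
Recomputed tag = 3cff; claimed = 3cff → match.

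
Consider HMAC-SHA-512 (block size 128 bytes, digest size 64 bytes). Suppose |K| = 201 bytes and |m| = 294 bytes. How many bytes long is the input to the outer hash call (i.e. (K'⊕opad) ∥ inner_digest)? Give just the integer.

192

Key is 201 > 128 bytes, so it is hashed to 64 bytes then zero-padded to 128: |K'| = 128.
Outer input = (K'⊕opad) ∥ H(inner) → 128 + 64 = 192 bytes.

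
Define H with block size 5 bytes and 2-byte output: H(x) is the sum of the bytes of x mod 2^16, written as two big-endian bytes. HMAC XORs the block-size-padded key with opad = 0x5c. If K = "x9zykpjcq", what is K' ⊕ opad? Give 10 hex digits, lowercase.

5fe15c5c5c

Key "x9zykpjcq" = 78 39 7a 79 6b 70 6a 63 71 is 9 bytes > B = 5, so hash it first: H(key) = 03 bd, then zero-pad to 5 bytes: K' = 03 bd 00 00 00.
XOR each byte with 0x5c: 03⊕5c=5f, bd⊕5c=e1, 00⊕5c=5c, 00⊕5c=5c, 00⊕5c=5c.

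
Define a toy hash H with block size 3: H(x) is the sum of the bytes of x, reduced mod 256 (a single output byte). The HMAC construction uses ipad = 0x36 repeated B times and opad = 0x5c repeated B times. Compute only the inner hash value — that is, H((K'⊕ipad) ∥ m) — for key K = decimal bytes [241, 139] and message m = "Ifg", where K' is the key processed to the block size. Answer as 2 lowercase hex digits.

d0

Key decimal bytes [241, 139] = f1 8b is 2 bytes ≤ B = 3; zero-pad to 3 bytes: K' = f1 8b 00.
K' ⊕ ipad = c7 bd 36.
Inner input = c7 bd 36 ∥ 49 66 67.
Inner hash: sum = 199+189+54+73+102+103 = 720; mod 256 = 208 → d0.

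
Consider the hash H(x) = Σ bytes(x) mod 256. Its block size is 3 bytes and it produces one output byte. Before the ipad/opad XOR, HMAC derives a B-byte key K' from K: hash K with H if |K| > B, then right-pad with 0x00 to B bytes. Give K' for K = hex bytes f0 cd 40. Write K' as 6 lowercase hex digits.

f0cd40

Key hex bytes f0 cd 40 is exactly B = 3 bytes: K' = f0 cd 40.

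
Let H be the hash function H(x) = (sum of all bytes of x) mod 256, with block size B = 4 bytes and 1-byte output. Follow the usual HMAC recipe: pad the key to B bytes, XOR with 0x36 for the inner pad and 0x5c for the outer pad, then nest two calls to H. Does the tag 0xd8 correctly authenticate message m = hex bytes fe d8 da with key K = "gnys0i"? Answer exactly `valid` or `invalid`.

valid

Key "gnys0i" = 67 6e 79 73 30 69 is 6 bytes > B = 4, so hash it first: H(key) = 5a, then zero-pad to 4 bytes: K' = 5a 00 00 00.
K' ⊕ ipad = 6c 36 36 36; K' ⊕ opad = 06 5c 5c 5c.
Inner hash: sum = 108+54+54+54+254+216+218 = 958; mod 256 = 190 → be.
Outer hash (recomputed tag): sum = 6+92+92+92+190 = 472; mod 256 = 216 → d8.
Recomputed tag = d8; claimed = d8 → match.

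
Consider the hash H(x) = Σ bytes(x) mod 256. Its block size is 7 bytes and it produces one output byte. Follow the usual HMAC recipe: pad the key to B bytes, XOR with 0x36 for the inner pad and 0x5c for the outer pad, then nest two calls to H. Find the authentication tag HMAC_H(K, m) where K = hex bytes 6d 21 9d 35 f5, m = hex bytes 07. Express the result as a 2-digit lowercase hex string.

Key hex bytes 6d 21 9d 35 f5 is 5 bytes ≤ B = 7; zero-pad to 7 bytes: K' = 6d 21 9d 35 f5 00 00.
K' ⊕ ipad = 5b 17 ab 03 c3 36 36.  K' ⊕ opad = 31 7d c1 69 a9 5c 5c.
Inner input = (K'⊕ipad) ∥ m = 5b 17 ab 03 c3 36 36 ∥ 07.
Inner hash: sum = 91+23+171+3+195+54+54+7 = 598; mod 256 = 86 → 56.
Outer input = (K'⊕opad) ∥ inner = 31 7d c1 69 a9 5c 5c ∥ 56.
Outer hash (tag): sum = 49+125+193+105+169+92+92+86 = 911; mod 256 = 143 → 8f.

8f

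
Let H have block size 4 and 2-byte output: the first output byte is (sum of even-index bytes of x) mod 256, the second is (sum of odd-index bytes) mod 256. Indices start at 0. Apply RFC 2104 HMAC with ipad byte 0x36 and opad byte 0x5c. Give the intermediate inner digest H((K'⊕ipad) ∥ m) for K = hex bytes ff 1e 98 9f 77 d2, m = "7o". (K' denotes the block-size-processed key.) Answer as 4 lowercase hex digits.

Key hex bytes ff 1e 98 9f 77 d2 is 6 bytes > B = 4, so hash it first: H(key) = 0e 8f, then zero-pad to 4 bytes: K' = 0e 8f 00 00.
K' ⊕ ipad = 38 b9 36 36.
Inner input = 38 b9 36 36 ∥ 37 6f.
Inner hash: even-index sum = 165 mod 256 = 165; odd-index sum = 350 mod 256 = 94 → a5 5e.

a55e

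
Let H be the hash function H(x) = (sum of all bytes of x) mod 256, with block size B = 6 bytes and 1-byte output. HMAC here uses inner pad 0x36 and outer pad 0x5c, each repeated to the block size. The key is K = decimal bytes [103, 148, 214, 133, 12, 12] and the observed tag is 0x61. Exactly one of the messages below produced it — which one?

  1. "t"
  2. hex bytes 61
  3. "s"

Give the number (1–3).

Key decimal bytes [103, 148, 214, 133, 12, 12] = 67 94 d6 85 0c 0c is exactly B = 6 bytes: K' = 67 94 d6 85 0c 0c.
K' ⊕ ipad = 51 a2 e0 b3 3a 3a; K' ⊕ opad = 3b c8 8a d9 50 50.
m1: inner = H(51 a2 e0 b3 3a 3a 74) = 6e; tag = H(3b c8 8a d9 50 50 6e) = 74
m2: inner = H(51 a2 e0 b3 3a 3a 61) = 5b; tag = H(3b c8 8a d9 50 50 5b) = 61 ← matches
m3: inner = H(51 a2 e0 b3 3a 3a 73) = 6d; tag = H(3b c8 8a d9 50 50 6d) = 73

2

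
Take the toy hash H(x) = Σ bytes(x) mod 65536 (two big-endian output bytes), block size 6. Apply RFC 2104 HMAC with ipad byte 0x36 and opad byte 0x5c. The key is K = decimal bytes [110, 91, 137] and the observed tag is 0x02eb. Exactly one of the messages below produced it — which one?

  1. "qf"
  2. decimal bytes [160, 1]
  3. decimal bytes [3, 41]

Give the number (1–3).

2

Key decimal bytes [110, 91, 137] = 6e 5b 89 is 3 bytes ≤ B = 6; zero-pad to 6 bytes: K' = 6e 5b 89 00 00 00.
K' ⊕ ipad = 58 6d bf 36 36 36; K' ⊕ opad = 32 07 d5 5c 5c 5c.
m1: inner = H(58 6d bf 36 36 36 71 66) = 02 fd; tag = H(32 07 d5 5c 5c 5c 02 fd) = 0321
m2: inner = H(58 6d bf 36 36 36 a0 01) = 02 c7; tag = H(32 07 d5 5c 5c 5c 02 c7) = 02eb ← matches
m3: inner = H(58 6d bf 36 36 36 03 29) = 02 52; tag = H(32 07 d5 5c 5c 5c 02 52) = 0276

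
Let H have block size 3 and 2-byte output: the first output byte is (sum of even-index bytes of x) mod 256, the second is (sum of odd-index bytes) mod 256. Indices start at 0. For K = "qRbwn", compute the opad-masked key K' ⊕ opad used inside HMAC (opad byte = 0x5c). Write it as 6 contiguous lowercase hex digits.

1d955c

Key "qRbwn" = 71 52 62 77 6e is 5 bytes > B = 3, so hash it first: H(key) = 41 c9, then zero-pad to 3 bytes: K' = 41 c9 00.
XOR each byte with 0x5c: 41⊕5c=1d, c9⊕5c=95, 00⊕5c=5c.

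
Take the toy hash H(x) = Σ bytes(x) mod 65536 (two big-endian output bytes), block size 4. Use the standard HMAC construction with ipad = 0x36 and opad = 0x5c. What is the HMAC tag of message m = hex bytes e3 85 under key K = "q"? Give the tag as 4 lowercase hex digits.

Key "q" = 71 is 1 byte ≤ B = 4; zero-pad to 4 bytes: K' = 71 00 00 00.
K' ⊕ ipad = 47 36 36 36.  K' ⊕ opad = 2d 5c 5c 5c.
Inner input = (K'⊕ipad) ∥ m = 47 36 36 36 ∥ e3 85.
Inner hash: sum = 71+54+54+54+227+133 = 593 → 02 51.
Outer input = (K'⊕opad) ∥ inner = 2d 5c 5c 5c ∥ 02 51.
Outer hash (tag): sum = 45+92+92+92+2+81 = 404 → 01 94.

0194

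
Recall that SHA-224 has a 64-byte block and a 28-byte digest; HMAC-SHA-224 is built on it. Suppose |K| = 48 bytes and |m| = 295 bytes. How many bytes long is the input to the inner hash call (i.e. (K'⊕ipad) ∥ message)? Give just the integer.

Key is 48 ≤ 64 bytes, zero-padded: |K'| = 64.
Inner input = (K'⊕ipad) ∥ m → 64 + 295 = 359 bytes.

359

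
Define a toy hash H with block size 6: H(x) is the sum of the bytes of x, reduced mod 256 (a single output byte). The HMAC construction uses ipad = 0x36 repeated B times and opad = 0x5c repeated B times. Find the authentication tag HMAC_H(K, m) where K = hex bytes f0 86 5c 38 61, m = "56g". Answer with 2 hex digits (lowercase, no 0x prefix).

Key hex bytes f0 86 5c 38 61 is 5 bytes ≤ B = 6; zero-pad to 6 bytes: K' = f0 86 5c 38 61 00.
K' ⊕ ipad = c6 b0 6a 0e 57 36.  K' ⊕ opad = ac da 00 64 3d 5c.
Inner input = (K'⊕ipad) ∥ m = c6 b0 6a 0e 57 36 ∥ 35 36 67.
Inner hash: sum = 198+176+106+14+87+54+53+54+103 = 845; mod 256 = 77 → 4d.
Outer input = (K'⊕opad) ∥ inner = ac da 00 64 3d 5c ∥ 4d.
Outer hash (tag): sum = 172+218+0+100+61+92+77 = 720; mod 256 = 208 → d0.

d0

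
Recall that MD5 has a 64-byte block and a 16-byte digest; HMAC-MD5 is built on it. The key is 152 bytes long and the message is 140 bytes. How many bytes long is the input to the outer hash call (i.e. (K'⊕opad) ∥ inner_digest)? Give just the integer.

80

Key is 152 > 64 bytes, so it is hashed to 16 bytes then zero-padded to 64: |K'| = 64.
Outer input = (K'⊕opad) ∥ H(inner) → 64 + 16 = 80 bytes.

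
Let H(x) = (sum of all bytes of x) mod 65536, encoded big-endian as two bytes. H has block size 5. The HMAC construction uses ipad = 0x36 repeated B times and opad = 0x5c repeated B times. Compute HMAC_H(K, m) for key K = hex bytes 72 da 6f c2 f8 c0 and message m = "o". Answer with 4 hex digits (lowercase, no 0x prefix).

Key hex bytes 72 da 6f c2 f8 c0 is 6 bytes > B = 5, so hash it first: H(key) = 04 35, then zero-pad to 5 bytes: K' = 04 35 00 00 00.
K' ⊕ ipad = 32 03 36 36 36.  K' ⊕ opad = 58 69 5c 5c 5c.
Inner input = (K'⊕ipad) ∥ m = 32 03 36 36 36 ∥ 6f.
Inner hash: sum = 50+3+54+54+54+111 = 326 → 01 46.
Outer input = (K'⊕opad) ∥ inner = 58 69 5c 5c 5c ∥ 01 46.
Outer hash (tag): sum = 88+105+92+92+92+1+70 = 540 → 02 1c.

021c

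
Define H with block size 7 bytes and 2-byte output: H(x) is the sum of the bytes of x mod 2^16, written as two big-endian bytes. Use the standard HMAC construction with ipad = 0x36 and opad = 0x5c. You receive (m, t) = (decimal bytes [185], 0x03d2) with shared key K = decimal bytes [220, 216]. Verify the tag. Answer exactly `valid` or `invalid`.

invalid

Key decimal bytes [220, 216] = dc d8 is 2 bytes ≤ B = 7; zero-pad to 7 bytes: K' = dc d8 00 00 00 00 00.
K' ⊕ ipad = ea ee 36 36 36 36 36; K' ⊕ opad = 80 84 5c 5c 5c 5c 5c.
Inner hash: sum = 234+238+54+54+54+54+54+185 = 927 → 03 9f.
Outer hash (recomputed tag): sum = 128+132+92+92+92+92+92+3+159 = 882 → 03 72.
Recomputed tag = 0372; claimed = 03d2 → mismatch.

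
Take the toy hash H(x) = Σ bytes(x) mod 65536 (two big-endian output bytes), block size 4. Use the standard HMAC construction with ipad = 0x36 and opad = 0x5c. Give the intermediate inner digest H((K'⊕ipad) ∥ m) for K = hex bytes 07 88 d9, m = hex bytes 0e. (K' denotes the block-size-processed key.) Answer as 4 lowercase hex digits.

Key hex bytes 07 88 d9 is 3 bytes ≤ B = 4; zero-pad to 4 bytes: K' = 07 88 d9 00.
K' ⊕ ipad = 31 be ef 36.
Inner input = 31 be ef 36 ∥ 0e.
Inner hash: sum = 49+190+239+54+14 = 546 → 02 22.

0222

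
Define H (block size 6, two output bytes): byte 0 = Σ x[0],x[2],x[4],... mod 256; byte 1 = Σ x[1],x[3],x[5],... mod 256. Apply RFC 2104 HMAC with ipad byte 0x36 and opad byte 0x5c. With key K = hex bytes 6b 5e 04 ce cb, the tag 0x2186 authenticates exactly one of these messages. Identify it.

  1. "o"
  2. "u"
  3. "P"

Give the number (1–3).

1

Key hex bytes 6b 5e 04 ce cb is 5 bytes ≤ B = 6; zero-pad to 6 bytes: K' = 6b 5e 04 ce cb 00.
K' ⊕ ipad = 5d 68 32 f8 fd 36; K' ⊕ opad = 37 02 58 92 97 5c.
m1: inner = H(5d 68 32 f8 fd 36 6f) = fb 96; tag = H(37 02 58 92 97 5c fb 96) = 2186 ← matches
m2: inner = H(5d 68 32 f8 fd 36 75) = 01 96; tag = H(37 02 58 92 97 5c 01 96) = 2786
m3: inner = H(5d 68 32 f8 fd 36 50) = dc 96; tag = H(37 02 58 92 97 5c dc 96) = 0286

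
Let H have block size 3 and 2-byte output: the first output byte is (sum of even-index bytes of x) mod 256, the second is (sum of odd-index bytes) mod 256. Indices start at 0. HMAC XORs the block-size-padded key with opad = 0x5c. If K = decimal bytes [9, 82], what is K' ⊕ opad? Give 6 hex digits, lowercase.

550e5c

Key decimal bytes [9, 82] = 09 52 is 2 bytes ≤ B = 3; zero-pad to 3 bytes: K' = 09 52 00.
XOR each byte with 0x5c: 09⊕5c=55, 52⊕5c=0e, 00⊕5c=5c.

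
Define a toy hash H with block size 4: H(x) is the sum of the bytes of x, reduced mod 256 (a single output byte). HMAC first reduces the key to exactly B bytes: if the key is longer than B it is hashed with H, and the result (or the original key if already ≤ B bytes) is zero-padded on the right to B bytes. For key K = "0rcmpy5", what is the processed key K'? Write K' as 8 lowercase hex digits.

|K| = 7 > B = 4, so first hash the key.
H(K): sum = 48+114+99+109+112+121+53 = 656; mod 256 = 144 → 90.
Zero-pad H(K) = 90 to 4 bytes: K' = 90 00 00 00.

90000000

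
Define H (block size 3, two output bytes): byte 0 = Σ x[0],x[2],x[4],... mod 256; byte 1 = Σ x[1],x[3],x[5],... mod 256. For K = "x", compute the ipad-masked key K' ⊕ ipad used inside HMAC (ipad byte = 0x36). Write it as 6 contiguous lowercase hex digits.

Key "x" = 78 is 1 byte ≤ B = 3; zero-pad to 3 bytes: K' = 78 00 00.
XOR each byte with 0x36: 78⊕36=4e, 00⊕36=36, 00⊕36=36.

4e3636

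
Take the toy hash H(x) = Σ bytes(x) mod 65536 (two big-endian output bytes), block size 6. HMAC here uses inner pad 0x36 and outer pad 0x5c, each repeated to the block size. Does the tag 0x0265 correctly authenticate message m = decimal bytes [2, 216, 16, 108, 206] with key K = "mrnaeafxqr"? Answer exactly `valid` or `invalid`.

Key "mrnaeafxqr" = 6d 72 6e 61 65 61 66 78 71 72 is 10 bytes > B = 6, so hash it first: H(key) = 04 35, then zero-pad to 6 bytes: K' = 04 35 00 00 00 00.
K' ⊕ ipad = 32 03 36 36 36 36; K' ⊕ opad = 58 69 5c 5c 5c 5c.
Inner hash: sum = 50+3+54+54+54+54+2+216+16+108+206 = 817 → 03 31.
Outer hash (recomputed tag): sum = 88+105+92+92+92+92+3+49 = 613 → 02 65.
Recomputed tag = 0265; claimed = 0265 → match.

valid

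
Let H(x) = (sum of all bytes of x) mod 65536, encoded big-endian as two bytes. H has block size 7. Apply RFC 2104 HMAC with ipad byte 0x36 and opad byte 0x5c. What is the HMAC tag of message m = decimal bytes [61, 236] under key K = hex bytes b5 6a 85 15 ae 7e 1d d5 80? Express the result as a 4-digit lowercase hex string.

Key hex bytes b5 6a 85 15 ae 7e 1d d5 80 is 9 bytes > B = 7, so hash it first: H(key) = 04 57, then zero-pad to 7 bytes: K' = 04 57 00 00 00 00 00.
K' ⊕ ipad = 32 61 36 36 36 36 36.  K' ⊕ opad = 58 0b 5c 5c 5c 5c 5c.
Inner input = (K'⊕ipad) ∥ m = 32 61 36 36 36 36 36 ∥ 3d ec.
Inner hash: sum = 50+97+54+54+54+54+54+61+236 = 714 → 02 ca.
Outer input = (K'⊕opad) ∥ inner = 58 0b 5c 5c 5c 5c 5c ∥ 02 ca.
Outer hash (tag): sum = 88+11+92+92+92+92+92+2+202 = 763 → 02 fb.

02fb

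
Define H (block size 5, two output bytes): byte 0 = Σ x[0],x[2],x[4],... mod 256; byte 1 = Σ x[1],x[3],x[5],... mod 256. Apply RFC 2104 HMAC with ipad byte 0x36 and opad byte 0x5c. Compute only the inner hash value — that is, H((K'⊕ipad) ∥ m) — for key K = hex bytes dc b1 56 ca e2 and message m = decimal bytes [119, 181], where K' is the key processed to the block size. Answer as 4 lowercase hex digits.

d3fa

Key hex bytes dc b1 56 ca e2 is exactly B = 5 bytes: K' = dc b1 56 ca e2.
K' ⊕ ipad = ea 87 60 fc d4.
Inner input = ea 87 60 fc d4 ∥ 77 b5.
Inner hash: even-index sum = 723 mod 256 = 211; odd-index sum = 506 mod 256 = 250 → d3 fa.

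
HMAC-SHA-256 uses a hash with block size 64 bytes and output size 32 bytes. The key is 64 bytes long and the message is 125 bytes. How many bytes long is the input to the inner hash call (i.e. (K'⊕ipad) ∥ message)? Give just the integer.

Key is 64 ≤ 64 bytes, zero-padded: |K'| = 64.
Inner input = (K'⊕ipad) ∥ m → 64 + 125 = 189 bytes.

189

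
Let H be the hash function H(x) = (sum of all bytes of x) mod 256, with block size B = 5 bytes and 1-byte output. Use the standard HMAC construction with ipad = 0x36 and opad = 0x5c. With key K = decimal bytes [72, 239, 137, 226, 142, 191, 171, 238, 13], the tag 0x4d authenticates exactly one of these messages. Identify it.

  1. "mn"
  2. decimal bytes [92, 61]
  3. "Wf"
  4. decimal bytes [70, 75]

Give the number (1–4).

Key decimal bytes [72, 239, 137, 226, 142, 191, 171, 238, 13] = 48 ef 89 e2 8e bf ab ee 0d is 9 bytes > B = 5, so hash it first: H(key) = 95, then zero-pad to 5 bytes: K' = 95 00 00 00 00.
K' ⊕ ipad = a3 36 36 36 36; K' ⊕ opad = c9 5c 5c 5c 5c.
m1: inner = H(a3 36 36 36 36 6d 6e) = 56; tag = H(c9 5c 5c 5c 5c 56) = 8f
m2: inner = H(a3 36 36 36 36 5c 3d) = 14; tag = H(c9 5c 5c 5c 5c 14) = 4d ← matches
m3: inner = H(a3 36 36 36 36 57 66) = 38; tag = H(c9 5c 5c 5c 5c 38) = 71
m4: inner = H(a3 36 36 36 36 46 4b) = 0c; tag = H(c9 5c 5c 5c 5c 0c) = 45

2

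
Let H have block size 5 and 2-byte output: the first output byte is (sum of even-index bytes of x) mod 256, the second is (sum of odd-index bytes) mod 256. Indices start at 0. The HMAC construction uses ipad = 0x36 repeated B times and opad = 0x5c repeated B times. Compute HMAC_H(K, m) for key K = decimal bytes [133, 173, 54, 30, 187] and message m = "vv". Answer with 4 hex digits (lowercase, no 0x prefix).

Key decimal bytes [133, 173, 54, 30, 187] = 85 ad 36 1e bb is exactly B = 5 bytes: K' = 85 ad 36 1e bb.
K' ⊕ ipad = b3 9b 00 28 8d.  K' ⊕ opad = d9 f1 6a 42 e7.
Inner input = (K'⊕ipad) ∥ m = b3 9b 00 28 8d ∥ 76 76.
Inner hash: even-index sum = 438 mod 256 = 182; odd-index sum = 313 mod 256 = 57 → b6 39.
Outer input = (K'⊕opad) ∥ inner = d9 f1 6a 42 e7 ∥ b6 39.
Outer hash (tag): even-index sum = 611 mod 256 = 99; odd-index sum = 489 mod 256 = 233 → 63 e9.

63e9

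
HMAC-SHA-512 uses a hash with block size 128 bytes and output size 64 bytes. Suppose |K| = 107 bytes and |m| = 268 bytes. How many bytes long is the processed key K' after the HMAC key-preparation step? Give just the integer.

Key is 107 ≤ 128 bytes, zero-padded: |K'| = 128.

128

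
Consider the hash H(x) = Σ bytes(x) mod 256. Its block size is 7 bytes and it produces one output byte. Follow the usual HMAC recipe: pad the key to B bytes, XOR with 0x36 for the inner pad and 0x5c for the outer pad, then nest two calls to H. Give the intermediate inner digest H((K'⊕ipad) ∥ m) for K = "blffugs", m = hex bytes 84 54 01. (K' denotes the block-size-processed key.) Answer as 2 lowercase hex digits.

00

Key "blffugs" = 62 6c 66 66 75 67 73 is exactly B = 7 bytes: K' = 62 6c 66 66 75 67 73.
K' ⊕ ipad = 54 5a 50 50 43 51 45.
Inner input = 54 5a 50 50 43 51 45 ∥ 84 54 01.
Inner hash: sum = 84+90+80+80+67+81+69+132+84+1 = 768; mod 256 = 0 → 00.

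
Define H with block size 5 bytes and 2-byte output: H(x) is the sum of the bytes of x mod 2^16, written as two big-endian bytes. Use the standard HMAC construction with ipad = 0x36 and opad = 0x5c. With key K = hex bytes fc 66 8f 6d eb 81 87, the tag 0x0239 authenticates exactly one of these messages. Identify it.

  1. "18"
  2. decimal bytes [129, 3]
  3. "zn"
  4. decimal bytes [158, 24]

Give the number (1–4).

Key hex bytes fc 66 8f 6d eb 81 87 is 7 bytes > B = 5, so hash it first: H(key) = 04 51, then zero-pad to 5 bytes: K' = 04 51 00 00 00.
K' ⊕ ipad = 32 67 36 36 36; K' ⊕ opad = 58 0d 5c 5c 5c.
m1: inner = H(32 67 36 36 36 31 38) = 01 a4; tag = H(58 0d 5c 5c 5c 01 a4) = 021e
m2: inner = H(32 67 36 36 36 81 03) = 01 bf; tag = H(58 0d 5c 5c 5c 01 bf) = 0239 ← matches
m3: inner = H(32 67 36 36 36 7a 6e) = 02 23; tag = H(58 0d 5c 5c 5c 02 23) = 019e
m4: inner = H(32 67 36 36 36 9e 18) = 01 f1; tag = H(58 0d 5c 5c 5c 01 f1) = 026b

2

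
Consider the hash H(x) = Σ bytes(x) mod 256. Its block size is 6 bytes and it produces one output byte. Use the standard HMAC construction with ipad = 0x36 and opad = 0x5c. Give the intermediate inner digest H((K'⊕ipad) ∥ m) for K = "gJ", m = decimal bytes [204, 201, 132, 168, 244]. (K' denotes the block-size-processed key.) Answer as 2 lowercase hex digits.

5a

Key "gJ" = 67 4a is 2 bytes ≤ B = 6; zero-pad to 6 bytes: K' = 67 4a 00 00 00 00.
K' ⊕ ipad = 51 7c 36 36 36 36.
Inner input = 51 7c 36 36 36 36 ∥ cc c9 84 a8 f4.
Inner hash: sum = 81+124+54+54+54+54+204+201+132+168+244 = 1370; mod 256 = 90 → 5a.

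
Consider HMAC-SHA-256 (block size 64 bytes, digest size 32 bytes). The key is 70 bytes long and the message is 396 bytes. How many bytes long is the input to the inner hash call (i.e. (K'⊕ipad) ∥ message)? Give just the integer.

460

Key is 70 > 64 bytes, so it is hashed to 32 bytes then zero-padded to 64: |K'| = 64.
Inner input = (K'⊕ipad) ∥ m → 64 + 396 = 460 bytes.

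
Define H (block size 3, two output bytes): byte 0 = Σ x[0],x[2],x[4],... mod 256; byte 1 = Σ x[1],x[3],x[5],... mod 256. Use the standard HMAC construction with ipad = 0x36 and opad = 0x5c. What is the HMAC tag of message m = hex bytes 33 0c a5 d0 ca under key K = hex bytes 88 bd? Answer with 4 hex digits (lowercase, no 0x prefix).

5db1

Key hex bytes 88 bd is 2 bytes ≤ B = 3; zero-pad to 3 bytes: K' = 88 bd 00.
K' ⊕ ipad = be 8b 36.  K' ⊕ opad = d4 e1 5c.
Inner input = (K'⊕ipad) ∥ m = be 8b 36 ∥ 33 0c a5 d0 ca.
Inner hash: even-index sum = 464 mod 256 = 208; odd-index sum = 557 mod 256 = 45 → d0 2d.
Outer input = (K'⊕opad) ∥ inner = d4 e1 5c ∥ d0 2d.
Outer hash (tag): even-index sum = 349 mod 256 = 93; odd-index sum = 433 mod 256 = 177 → 5d b1.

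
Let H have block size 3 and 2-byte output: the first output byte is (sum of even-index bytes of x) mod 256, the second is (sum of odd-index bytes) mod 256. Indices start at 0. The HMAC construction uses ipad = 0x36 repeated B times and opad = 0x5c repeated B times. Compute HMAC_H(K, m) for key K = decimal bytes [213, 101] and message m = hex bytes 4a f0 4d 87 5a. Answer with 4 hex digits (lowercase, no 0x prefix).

29c9

Key decimal bytes [213, 101] = d5 65 is 2 bytes ≤ B = 3; zero-pad to 3 bytes: K' = d5 65 00.
K' ⊕ ipad = e3 53 36.  K' ⊕ opad = 89 39 5c.
Inner input = (K'⊕ipad) ∥ m = e3 53 36 ∥ 4a f0 4d 87 5a.
Inner hash: even-index sum = 656 mod 256 = 144; odd-index sum = 324 mod 256 = 68 → 90 44.
Outer input = (K'⊕opad) ∥ inner = 89 39 5c ∥ 90 44.
Outer hash (tag): even-index sum = 297 mod 256 = 41; odd-index sum = 201 mod 256 = 201 → 29 c9.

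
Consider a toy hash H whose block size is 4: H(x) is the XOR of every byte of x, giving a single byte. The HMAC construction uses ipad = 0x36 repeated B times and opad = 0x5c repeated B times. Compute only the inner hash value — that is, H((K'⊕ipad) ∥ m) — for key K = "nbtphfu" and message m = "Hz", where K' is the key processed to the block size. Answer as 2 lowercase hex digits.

41

Key "nbtphfu" = 6e 62 74 70 68 66 75 is 7 bytes > B = 4, so hash it first: H(key) = 73, then zero-pad to 4 bytes: K' = 73 00 00 00.
K' ⊕ ipad = 45 36 36 36.
Inner input = 45 36 36 36 ∥ 48 7a.
Inner hash: XOR 45⊕36⊕36⊕36⊕48⊕7a = 41.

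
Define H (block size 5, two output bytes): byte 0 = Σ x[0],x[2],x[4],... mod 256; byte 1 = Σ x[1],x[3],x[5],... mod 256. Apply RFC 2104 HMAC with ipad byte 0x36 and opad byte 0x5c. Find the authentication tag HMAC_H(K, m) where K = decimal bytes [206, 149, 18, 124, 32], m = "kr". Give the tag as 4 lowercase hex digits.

Key decimal bytes [206, 149, 18, 124, 32] = ce 95 12 7c 20 is exactly B = 5 bytes: K' = ce 95 12 7c 20.
K' ⊕ ipad = f8 a3 24 4a 16.  K' ⊕ opad = 92 c9 4e 20 7c.
Inner input = (K'⊕ipad) ∥ m = f8 a3 24 4a 16 ∥ 6b 72.
Inner hash: even-index sum = 420 mod 256 = 164; odd-index sum = 344 mod 256 = 88 → a4 58.
Outer input = (K'⊕opad) ∥ inner = 92 c9 4e 20 7c ∥ a4 58.
Outer hash (tag): even-index sum = 436 mod 256 = 180; odd-index sum = 397 mod 256 = 141 → b4 8d.

b48d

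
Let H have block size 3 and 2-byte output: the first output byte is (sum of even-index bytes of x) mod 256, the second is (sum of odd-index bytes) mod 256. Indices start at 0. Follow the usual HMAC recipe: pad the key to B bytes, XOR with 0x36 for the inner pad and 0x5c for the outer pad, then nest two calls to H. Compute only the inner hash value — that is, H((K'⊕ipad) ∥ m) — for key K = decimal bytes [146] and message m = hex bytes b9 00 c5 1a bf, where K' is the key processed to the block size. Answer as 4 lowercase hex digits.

f473

Key decimal bytes [146] = 92 is 1 byte ≤ B = 3; zero-pad to 3 bytes: K' = 92 00 00.
K' ⊕ ipad = a4 36 36.
Inner input = a4 36 36 ∥ b9 00 c5 1a bf.
Inner hash: even-index sum = 244 mod 256 = 244; odd-index sum = 627 mod 256 = 115 → f4 73.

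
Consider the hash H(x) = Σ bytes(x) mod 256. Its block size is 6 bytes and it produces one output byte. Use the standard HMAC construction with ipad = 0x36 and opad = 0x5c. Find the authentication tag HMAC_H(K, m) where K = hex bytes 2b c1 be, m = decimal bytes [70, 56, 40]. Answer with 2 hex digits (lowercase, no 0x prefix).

Key hex bytes 2b c1 be is 3 bytes ≤ B = 6; zero-pad to 6 bytes: K' = 2b c1 be 00 00 00.
K' ⊕ ipad = 1d f7 88 36 36 36.  K' ⊕ opad = 77 9d e2 5c 5c 5c.
Inner input = (K'⊕ipad) ∥ m = 1d f7 88 36 36 36 ∥ 46 38 28.
Inner hash: sum = 29+247+136+54+54+54+70+56+40 = 740; mod 256 = 228 → e4.
Outer input = (K'⊕opad) ∥ inner = 77 9d e2 5c 5c 5c ∥ e4.
Outer hash (tag): sum = 119+157+226+92+92+92+228 = 1006; mod 256 = 238 → ee.

ee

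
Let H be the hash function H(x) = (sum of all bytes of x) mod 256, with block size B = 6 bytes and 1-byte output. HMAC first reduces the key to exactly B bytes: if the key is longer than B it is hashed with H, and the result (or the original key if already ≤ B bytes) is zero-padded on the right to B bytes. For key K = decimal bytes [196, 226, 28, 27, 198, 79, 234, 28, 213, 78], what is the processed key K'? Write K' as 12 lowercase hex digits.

|K| = 10 > B = 6, so first hash the key.
H(K): sum = 196+226+28+27+198+79+234+28+213+78 = 1307; mod 256 = 27 → 1b.
Zero-pad H(K) = 1b to 6 bytes: K' = 1b 00 00 00 00 00.

1b0000000000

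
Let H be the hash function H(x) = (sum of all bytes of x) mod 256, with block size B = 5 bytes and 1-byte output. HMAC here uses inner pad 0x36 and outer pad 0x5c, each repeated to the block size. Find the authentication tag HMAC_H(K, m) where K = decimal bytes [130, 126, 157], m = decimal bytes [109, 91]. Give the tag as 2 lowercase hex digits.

54

Key decimal bytes [130, 126, 157] = 82 7e 9d is 3 bytes ≤ B = 5; zero-pad to 5 bytes: K' = 82 7e 9d 00 00.
K' ⊕ ipad = b4 48 ab 36 36.  K' ⊕ opad = de 22 c1 5c 5c.
Inner input = (K'⊕ipad) ∥ m = b4 48 ab 36 36 ∥ 6d 5b.
Inner hash: sum = 180+72+171+54+54+109+91 = 731; mod 256 = 219 → db.
Outer input = (K'⊕opad) ∥ inner = de 22 c1 5c 5c ∥ db.
Outer hash (tag): sum = 222+34+193+92+92+219 = 852; mod 256 = 84 → 54.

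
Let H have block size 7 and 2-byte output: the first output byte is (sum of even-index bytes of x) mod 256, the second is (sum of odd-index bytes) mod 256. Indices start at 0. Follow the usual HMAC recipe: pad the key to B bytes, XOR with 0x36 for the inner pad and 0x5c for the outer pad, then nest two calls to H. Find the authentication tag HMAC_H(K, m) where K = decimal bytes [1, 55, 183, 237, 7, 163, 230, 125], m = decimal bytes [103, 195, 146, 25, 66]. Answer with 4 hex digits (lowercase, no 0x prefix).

26e1

Key decimal bytes [1, 55, 183, 237, 7, 163, 230, 125] = 01 37 b7 ed 07 a3 e6 7d is 8 bytes > B = 7, so hash it first: H(key) = a5 44, then zero-pad to 7 bytes: K' = a5 44 00 00 00 00 00.
K' ⊕ ipad = 93 72 36 36 36 36 36.  K' ⊕ opad = f9 18 5c 5c 5c 5c 5c.
Inner input = (K'⊕ipad) ∥ m = 93 72 36 36 36 36 36 ∥ 67 c3 92 19 42.
Inner hash: even-index sum = 529 mod 256 = 17; odd-index sum = 537 mod 256 = 25 → 11 19.
Outer input = (K'⊕opad) ∥ inner = f9 18 5c 5c 5c 5c 5c ∥ 11 19.
Outer hash (tag): even-index sum = 550 mod 256 = 38; odd-index sum = 225 mod 256 = 225 → 26 e1.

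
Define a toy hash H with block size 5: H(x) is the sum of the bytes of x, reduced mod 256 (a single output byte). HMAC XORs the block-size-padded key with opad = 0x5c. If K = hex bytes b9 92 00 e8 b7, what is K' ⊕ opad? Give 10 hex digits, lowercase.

Key hex bytes b9 92 00 e8 b7 is exactly B = 5 bytes: K' = b9 92 00 e8 b7.
XOR each byte with 0x5c: b9⊕5c=e5, 92⊕5c=ce, 00⊕5c=5c, e8⊕5c=b4, b7⊕5c=eb.

e5ce5cb4eb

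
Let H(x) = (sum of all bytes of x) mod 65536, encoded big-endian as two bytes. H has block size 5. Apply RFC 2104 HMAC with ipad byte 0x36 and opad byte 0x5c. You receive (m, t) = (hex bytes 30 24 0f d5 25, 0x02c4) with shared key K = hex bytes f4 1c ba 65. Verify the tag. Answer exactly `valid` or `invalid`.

Key hex bytes f4 1c ba 65 is 4 bytes ≤ B = 5; zero-pad to 5 bytes: K' = f4 1c ba 65 00.
K' ⊕ ipad = c2 2a 8c 53 36; K' ⊕ opad = a8 40 e6 39 5c.
Inner hash: sum = 194+42+140+83+54+48+36+15+213+37 = 862 → 03 5e.
Outer hash (recomputed tag): sum = 168+64+230+57+92+3+94 = 708 → 02 c4.
Recomputed tag = 02c4; claimed = 02c4 → match.

valid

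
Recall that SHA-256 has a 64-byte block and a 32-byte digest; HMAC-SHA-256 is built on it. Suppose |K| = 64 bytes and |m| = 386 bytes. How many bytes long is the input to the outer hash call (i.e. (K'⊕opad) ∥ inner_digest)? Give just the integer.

96

Key is 64 ≤ 64 bytes, zero-padded: |K'| = 64.
Outer input = (K'⊕opad) ∥ H(inner) → 64 + 32 = 96 bytes.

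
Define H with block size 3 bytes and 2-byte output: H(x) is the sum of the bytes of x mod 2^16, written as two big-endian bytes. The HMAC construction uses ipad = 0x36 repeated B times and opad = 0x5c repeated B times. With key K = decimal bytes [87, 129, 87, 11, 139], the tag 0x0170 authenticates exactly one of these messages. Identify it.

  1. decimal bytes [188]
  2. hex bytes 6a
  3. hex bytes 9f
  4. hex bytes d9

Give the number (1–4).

Key decimal bytes [87, 129, 87, 11, 139] = 57 81 57 0b 8b is 5 bytes > B = 3, so hash it first: H(key) = 01 c5, then zero-pad to 3 bytes: K' = 01 c5 00.
K' ⊕ ipad = 37 f3 36; K' ⊕ opad = 5d 99 5c.
m1: inner = H(37 f3 36 bc) = 02 1c; tag = H(5d 99 5c 02 1c) = 0170 ← matches
m2: inner = H(37 f3 36 6a) = 01 ca; tag = H(5d 99 5c 01 ca) = 021d
m3: inner = H(37 f3 36 9f) = 01 ff; tag = H(5d 99 5c 01 ff) = 0252
m4: inner = H(37 f3 36 d9) = 02 39; tag = H(5d 99 5c 02 39) = 018d

1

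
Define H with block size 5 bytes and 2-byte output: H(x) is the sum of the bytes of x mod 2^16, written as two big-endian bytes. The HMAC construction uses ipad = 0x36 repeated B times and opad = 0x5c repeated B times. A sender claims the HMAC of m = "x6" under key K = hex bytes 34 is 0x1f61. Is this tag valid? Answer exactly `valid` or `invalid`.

Key hex bytes 34 is 1 byte ≤ B = 5; zero-pad to 5 bytes: K' = 34 00 00 00 00.
K' ⊕ ipad = 02 36 36 36 36; K' ⊕ opad = 68 5c 5c 5c 5c.
Inner hash: sum = 2+54+54+54+54+120+54 = 392 → 01 88.
Outer hash (recomputed tag): sum = 104+92+92+92+92+1+136 = 609 → 02 61.
Recomputed tag = 0261; claimed = 1f61 → mismatch.

invalid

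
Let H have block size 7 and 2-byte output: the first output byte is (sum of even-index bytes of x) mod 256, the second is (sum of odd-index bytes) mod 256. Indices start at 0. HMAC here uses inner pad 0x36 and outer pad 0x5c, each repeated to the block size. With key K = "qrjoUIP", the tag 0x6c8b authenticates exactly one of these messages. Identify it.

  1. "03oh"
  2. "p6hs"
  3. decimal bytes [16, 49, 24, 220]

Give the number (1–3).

Key "qrjoUIP" = 71 72 6a 6f 55 49 50 is exactly B = 7 bytes: K' = 71 72 6a 6f 55 49 50.
K' ⊕ ipad = 47 44 5c 59 63 7f 66; K' ⊕ opad = 2d 2e 36 33 09 15 0c.
m1: inner = H(47 44 5c 59 63 7f 66 30 33 6f 68) = 07 bb; tag = H(2d 2e 36 33 09 15 0c 07 bb) = 337d
m2: inner = H(47 44 5c 59 63 7f 66 70 36 68 73) = 15 f4; tag = H(2d 2e 36 33 09 15 0c 15 f4) = 6c8b ← matches
m3: inner = H(47 44 5c 59 63 7f 66 10 31 18 dc) = 79 44; tag = H(2d 2e 36 33 09 15 0c 79 44) = bcef

2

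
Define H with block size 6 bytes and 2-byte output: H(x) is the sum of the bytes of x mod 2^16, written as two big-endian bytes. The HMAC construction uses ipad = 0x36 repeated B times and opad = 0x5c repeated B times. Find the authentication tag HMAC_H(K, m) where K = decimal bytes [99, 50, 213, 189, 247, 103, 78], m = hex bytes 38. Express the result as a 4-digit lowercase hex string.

028a

Key decimal bytes [99, 50, 213, 189, 247, 103, 78] = 63 32 d5 bd f7 67 4e is 7 bytes > B = 6, so hash it first: H(key) = 03 d3, then zero-pad to 6 bytes: K' = 03 d3 00 00 00 00.
K' ⊕ ipad = 35 e5 36 36 36 36.  K' ⊕ opad = 5f 8f 5c 5c 5c 5c.
Inner input = (K'⊕ipad) ∥ m = 35 e5 36 36 36 36 ∥ 38.
Inner hash: sum = 53+229+54+54+54+54+56 = 554 → 02 2a.
Outer input = (K'⊕opad) ∥ inner = 5f 8f 5c 5c 5c 5c ∥ 02 2a.
Outer hash (tag): sum = 95+143+92+92+92+92+2+42 = 650 → 02 8a.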